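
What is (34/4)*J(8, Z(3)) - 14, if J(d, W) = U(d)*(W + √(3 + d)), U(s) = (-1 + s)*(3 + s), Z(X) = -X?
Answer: -3955/2 + 1309*√11/2 ≈ 193.23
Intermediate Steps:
J(d, W) = (W + √(3 + d))*(-3 + d² + 2*d) (J(d, W) = (-3 + d² + 2*d)*(W + √(3 + d)) = (W + √(3 + d))*(-3 + d² + 2*d))
(34/4)*J(8, Z(3)) - 14 = (34/4)*((-1*3 + √(3 + 8))*(-3 + 8² + 2*8)) - 14 = (34*(¼))*((-3 + √11)*(-3 + 64 + 16)) - 14 = 17*((-3 + √11)*77)/2 - 14 = 17*(-231 + 77*√11)/2 - 14 = (-3927/2 + 1309*√11/2) - 14 = -3955/2 + 1309*√11/2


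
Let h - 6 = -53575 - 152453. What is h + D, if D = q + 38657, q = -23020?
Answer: -190385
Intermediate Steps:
h = -206022 (h = 6 + (-53575 - 152453) = 6 - 206028 = -206022)
D = 15637 (D = -23020 + 38657 = 15637)
h + D = -206022 + 15637 = -190385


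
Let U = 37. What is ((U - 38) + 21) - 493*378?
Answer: -186334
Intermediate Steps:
((U - 38) + 21) - 493*378 = ((37 - 38) + 21) - 493*378 = (-1 + 21) - 186354 = 20 - 186354 = -186334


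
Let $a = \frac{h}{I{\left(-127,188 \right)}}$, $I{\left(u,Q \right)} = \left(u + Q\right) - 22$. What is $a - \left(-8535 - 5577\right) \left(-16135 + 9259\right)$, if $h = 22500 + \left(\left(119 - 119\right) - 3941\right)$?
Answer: $- \frac{3784311809}{39} \approx -9.7034 \cdot 10^{7}$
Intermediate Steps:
$I{\left(u,Q \right)} = -22 + Q + u$ ($I{\left(u,Q \right)} = \left(Q + u\right) - 22 = -22 + Q + u$)
$h = 18559$ ($h = 22500 + \left(0 - 3941\right) = 22500 - 3941 = 18559$)
$a = \frac{18559}{39}$ ($a = \frac{18559}{-22 + 188 - 127} = \frac{18559}{39} \approx 475.87$)
$a - \left(-8535 - 5577\right) \left(-16135 + 9259\right) = \frac{18559}{39} - \left(-8535 - 5577\right) \left(-16135 + 9259\right) = \frac{18559}{39} - \left(-14112\right) \left(-6876\right) = \frac{18559}{39} - 97034112 = - \frac{3784311809}{39}$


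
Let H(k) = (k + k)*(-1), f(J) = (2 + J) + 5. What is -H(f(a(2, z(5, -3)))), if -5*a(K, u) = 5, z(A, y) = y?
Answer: 12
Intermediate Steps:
a(K, u) = -1 (a(K, u) = -⅕*5 = -1)
f(J) = 7 + J
H(k) = -2*k (H(k) = (2*k)*(-1) = -2*k)
-H(f(a(2, z(5, -3)))) = -(-2)*(7 - 1) = -(-2)*6 = -1*(-12) = 12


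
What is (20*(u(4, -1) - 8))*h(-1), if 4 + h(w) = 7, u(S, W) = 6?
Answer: -120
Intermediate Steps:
h(w) = 3 (h(w) = -4 + 7 = 3)
(20*(u(4, -1) - 8))*h(-1) = (20*(6 - 8))*3 = (20*(-2))*3 = -40*3 = -120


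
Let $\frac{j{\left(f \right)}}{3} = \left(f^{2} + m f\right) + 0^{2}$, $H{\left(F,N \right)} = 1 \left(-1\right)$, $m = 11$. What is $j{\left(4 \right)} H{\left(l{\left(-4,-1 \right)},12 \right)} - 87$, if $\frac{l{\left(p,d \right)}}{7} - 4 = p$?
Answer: $-267$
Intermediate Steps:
$l{\left(p,d \right)} = 28 + 7 p$
$H{\left(F,N \right)} = -1$
$j{\left(f \right)} = 3 f^{2} + 33 f$ ($j{\left(f \right)} = 3 \left(\left(f^{2} + 11 f\right) + 0^{2}\right) = 3 \left(\left(f^{2} + 11 f\right) + 0\right) = 3 \left(f^{2} + 11 f\right) = 3 f^{2} + 33 f$)
$j{\left(4 \right)} H{\left(l{\left(-4,-1 \right)},12 \right)} - 87 = 3 \cdot 4 \left(11 + 4\right) \left(-1\right) - 87 = 3 \cdot 4 \cdot 15 \left(-1\right) - 87 = 180 \left(-1\right) - 87 = -180 - 87 = -267$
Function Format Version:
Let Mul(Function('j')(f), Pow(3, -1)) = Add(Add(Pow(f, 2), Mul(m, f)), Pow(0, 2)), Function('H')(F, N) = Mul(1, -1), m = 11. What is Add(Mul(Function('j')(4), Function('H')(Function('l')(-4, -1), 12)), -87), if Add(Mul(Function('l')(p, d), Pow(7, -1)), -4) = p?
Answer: -267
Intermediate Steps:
Function('l')(p, d) = Add(28, Mul(7, p))
Function('H')(F, N) = -1
Function('j')(f) = Add(Mul(3, Pow(f, 2)), Mul(33, f)) (Function('j')(f) = Mul(3, Add(Add(Pow(f, 2), Mul(11, f)), Pow(0, 2))) = Mul(3, Add(Add(Pow(f, 2), Mul(11, f)), 0)) = Mul(3, Add(Pow(f, 2), Mul(11, f))) = Add(Mul(3, Pow(f, 2)), Mul(33, f)))
Add(Mul(Function('j')(4), Function('H')(Function('l')(-4, -1), 12)), -87) = Add(Mul(Mul(3, 4, Add(11, 4)), -1), -87) = Add(Mul(Mul(3, 4, 15), -1), -87) = Add(Mul(180, -1), -87) = Add(-180, -87) = -267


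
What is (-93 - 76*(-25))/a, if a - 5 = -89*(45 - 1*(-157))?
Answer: -1807/17973 ≈ -0.10054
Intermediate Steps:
a = -17973 (a = 5 - 89*(45 - 1*(-157)) = 5 - 89*(45 + 157) = 5 - 89*202 = 5 - 17978 = -17973)
(-93 - 76*(-25))/a = (-93 - 76*(-25))/(-17973) = (-93 + 1900)*(-1/17973) = 1807*(-1/17973) = -1807/17973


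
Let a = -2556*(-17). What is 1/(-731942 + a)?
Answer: -1/688490 ≈ -1.4525e-6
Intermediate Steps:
a = 43452
1/(-731942 + a) = 1/(-731942 + 43452) = 1/(-688490) = -1/688490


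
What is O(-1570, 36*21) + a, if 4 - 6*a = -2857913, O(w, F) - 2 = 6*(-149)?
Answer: 950855/2 ≈ 4.7543e+5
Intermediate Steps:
O(w, F) = -892 (O(w, F) = 2 + 6*(-149) = 2 - 894 = -892)
a = 952639/2 (a = 2/3 - 1/6*(-2857913) = 2/3 + 2857913/6 = 952639/2 ≈ 4.7632e+5)
O(-1570, 36*21) + a = -892 + 952639/2 = 950855/2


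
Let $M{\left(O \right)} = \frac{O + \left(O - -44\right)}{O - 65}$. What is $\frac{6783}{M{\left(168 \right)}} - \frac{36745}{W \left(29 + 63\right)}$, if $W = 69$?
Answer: $\frac{14542963}{7935} \approx 1832.8$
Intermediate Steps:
$M{\left(O \right)} = \frac{44 + 2 O}{-65 + O}$ ($M{\left(O \right)} = \frac{O + \left(O + 44\right)}{-65 + O} = \frac{O + \left(44 + O\right)}{-65 + O} = \frac{44 + 2 O}{-65 + O}$)
$\frac{6783}{M{\left(168 \right)}} - \frac{36745}{W \left(29 + 63\right)} = \frac{6783}{2 \frac{1}{-65 + 168} \left(22 + 168\right)} - \frac{36745}{69 \left(29 + 63\right)} = \frac{6783}{2 \cdot \frac{1}{103} \cdot 190} - \frac{36745}{69 \cdot 92} = \frac{6783}{2 \cdot \frac{1}{103} \cdot 190} - \frac{36745}{6348} = \frac{6783}{\frac{380}{103}} - \frac{36745}{6348} = 6783 \cdot \frac{103}{380} - \frac{36745}{6348} = \frac{36771}{20} - \frac{36745}{6348} = \frac{14542963}{7935}$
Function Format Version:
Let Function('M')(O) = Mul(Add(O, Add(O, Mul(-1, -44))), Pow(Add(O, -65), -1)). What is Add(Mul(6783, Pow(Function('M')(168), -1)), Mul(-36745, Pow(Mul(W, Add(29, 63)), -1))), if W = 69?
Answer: Rational(14542963, 7935) ≈ 1832.8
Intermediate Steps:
Function('M')(O) = Mul(Pow(Add(-65, O), -1), Add(44, Mul(2, O))) (Function('M')(O) = Mul(Add(O, Add(O, 44)), Pow(Add(-65, O), -1)) = Mul(Add(O, Add(44, O)), Pow(Add(-65, O), -1)) = Mul(Add(44, Mul(2, O)), Pow(Add(-65, O), -1)) = Mul(Pow(Add(-65, O), -1), Add(44, Mul(2, O))))
Add(Mul(6783, Pow(Function('M')(168), -1)), Mul(-36745, Pow(Mul(W, Add(29, 63)), -1))) = Add(Mul(6783, Pow(Mul(2, Pow(Add(-65, 168), -1), Add(22, 168)), -1)), Mul(-36745, Pow(Mul(69, Add(29, 63)), -1))) = Add(Mul(6783, Pow(Mul(2, Pow(103, -1), 190), -1)), Mul(-36745, Pow(Mul(69, 92), -1))) = Add(Mul(6783, Pow(Mul(2, Rational(1, 103), 190), -1)), Mul(-36745, Pow(6348, -1))) = Add(Mul(6783, Pow(Rational(380, 103), -1)), Mul(-36745, Rational(1, 6348))) = Add(Mul(6783, Rational(103, 380)), Rational(-36745, 6348)) = Add(Rational(36771, 20), Rational(-36745, 6348)) = Rational(14542963, 7935)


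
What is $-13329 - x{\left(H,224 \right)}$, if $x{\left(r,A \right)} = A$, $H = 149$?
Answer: $-13553$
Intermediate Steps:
$-13329 - x{\left(H,224 \right)} = -13329 - 224 = -13553$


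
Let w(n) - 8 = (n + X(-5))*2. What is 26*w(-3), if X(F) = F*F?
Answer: 1352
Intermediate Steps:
X(F) = F²
w(n) = 58 + 2*n (w(n) = 8 + (n + (-5)²)*2 = 8 + (n + 25)*2 = 8 + (25 + n)*2 = 8 + (50 + 2*n) = 58 + 2*n)
26*w(-3) = 26*(58 + 2*(-3)) = 26*(58 - 6) = 26*52 = 1352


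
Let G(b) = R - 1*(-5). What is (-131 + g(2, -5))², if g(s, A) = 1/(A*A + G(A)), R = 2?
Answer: 17564481/1024 ≈ 17153.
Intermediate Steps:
G(b) = 7 (G(b) = 2 - 1*(-5) = 2 + 5 = 7)
g(s, A) = 1/(7 + A²) (g(s, A) = 1/(A*A + 7) = 1/(A² + 7) = 1/(7 + A²))
(-131 + g(2, -5))² = (-131 + 1/(7 + (-5)²))² = (-131 + 1/(7 + 25))² = (-131 + 1/32)² = (-4191/32)² = 17564481/1024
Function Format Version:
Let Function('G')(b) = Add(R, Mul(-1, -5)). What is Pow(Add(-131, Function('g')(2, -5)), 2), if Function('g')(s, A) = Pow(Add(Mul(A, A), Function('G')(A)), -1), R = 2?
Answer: Rational(17564481, 1024) ≈ 17153.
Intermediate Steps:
Function('G')(b) = 7 (Function('G')(b) = Add(2, Mul(-1, -5)) = Add(2, 5) = 7)
Function('g')(s, A) = Pow(Add(7, Pow(A, 2)), -1) (Function('g')(s, A) = Pow(Add(Mul(A, A), 7), -1) = Pow(Add(Pow(A, 2), 7), -1) = Pow(Add(7, Pow(A, 2)), -1))
Pow(Add(-131, Function('g')(2, -5)), 2) = Pow(Add(-131, Pow(Add(7, Pow(-5, 2)), -1)), 2) = Pow(Add(-131, Pow(Add(7, 25), -1)), 2) = Pow(Add(-131, Pow(32, -1)), 2) = Pow(Add(-131, Rational(1, 32)), 2) = Pow(Rational(-4191, 32), 2) = Rational(17564481, 1024)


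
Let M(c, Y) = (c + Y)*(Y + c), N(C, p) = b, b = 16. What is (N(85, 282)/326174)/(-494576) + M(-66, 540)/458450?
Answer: 1132632664544507/2311130005721650 ≈ 0.49008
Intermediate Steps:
N(C, p) = 16
M(c, Y) = (Y + c)² (M(c, Y) = (Y + c)*(Y + c) = (Y + c)²)
(N(85, 282)/326174)/(-494576) + M(-66, 540)/458450 = (16/326174)/(-494576) + (540 - 66)²/458450 = (16*(1/326174))*(-1/494576) + 474²*(1/458450) = (8/163087)*(-1/494576) + 224676*(1/458450) = -1/10082364514 + 112338/229225 = 1132632664544507/2311130005721650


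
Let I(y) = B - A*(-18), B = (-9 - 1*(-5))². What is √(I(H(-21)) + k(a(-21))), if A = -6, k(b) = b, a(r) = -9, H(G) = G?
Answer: I*√101 ≈ 10.05*I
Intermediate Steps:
B = 16 (B = (-9 + 5)² = (-4)² = 16)
I(y) = -92 (I(y) = 16 - (-6)*(-18) = 16 - 1*108 = 16 - 108 = -92)
√(I(H(-21)) + k(a(-21))) = √(-92 - 9) = √(-101) = I*√101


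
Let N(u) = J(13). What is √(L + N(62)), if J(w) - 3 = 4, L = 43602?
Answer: √43609 ≈ 208.83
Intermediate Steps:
J(w) = 7 (J(w) = 3 + 4 = 7)
N(u) = 7
√(L + N(62)) = √(43602 + 7) = √43609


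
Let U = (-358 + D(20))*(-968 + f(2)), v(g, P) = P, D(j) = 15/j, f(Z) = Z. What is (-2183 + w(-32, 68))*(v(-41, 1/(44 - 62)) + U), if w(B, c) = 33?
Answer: -6677751650/9 ≈ -7.4197e+8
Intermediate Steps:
U = 690207/2 (U = (-358 + 15/20)*(-968 + 2) = (-358 + 15*(1/20))*(-966) = (-358 + ¾)*(-966) = -1429/4*(-966) = 690207/2 ≈ 3.4510e+5)
(-2183 + w(-32, 68))*(v(-41, 1/(44 - 62)) + U) = (-2183 + 33)*(1/(44 - 62) + 690207/2) = -2150*(1/(-18) + 690207/2) = -2150*(-1/18 + 690207/2) = -2150*3105931/9 = -6677751650/9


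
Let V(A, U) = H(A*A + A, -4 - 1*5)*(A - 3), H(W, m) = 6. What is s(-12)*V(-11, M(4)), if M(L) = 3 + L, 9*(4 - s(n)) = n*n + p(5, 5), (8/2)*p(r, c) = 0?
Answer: 1008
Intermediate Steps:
p(r, c) = 0 (p(r, c) = (¼)*0 = 0)
s(n) = 4 - n²/9 (s(n) = 4 - (n*n + 0)/9 = 4 - (n² + 0)/9 = 4 - n²/9)
V(A, U) = -18 + 6*A (V(A, U) = 6*(A - 3) = 6*(-3 + A) = -18 + 6*A)
s(-12)*V(-11, M(4)) = (4 - ⅑*(-12)²)*(-18 + 6*(-11)) = (4 - ⅑*144)*(-18 - 66) = (4 - 16)*(-84) = -12*(-84) = 1008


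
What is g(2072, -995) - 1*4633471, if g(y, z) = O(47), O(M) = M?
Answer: -4633424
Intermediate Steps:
g(y, z) = 47
g(2072, -995) - 1*4633471 = 47 - 1*4633471 = 47 - 4633471 = -4633424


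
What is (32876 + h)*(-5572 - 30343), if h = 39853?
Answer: -2612062035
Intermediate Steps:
(32876 + h)*(-5572 - 30343) = (32876 + 39853)*(-5572 - 30343) = 72729*(-35915) = -2612062035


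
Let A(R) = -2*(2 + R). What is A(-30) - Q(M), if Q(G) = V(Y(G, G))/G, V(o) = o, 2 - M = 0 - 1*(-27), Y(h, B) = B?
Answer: 55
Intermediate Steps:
A(R) = -4 - 2*R
M = -25 (M = 2 - (0 - 1*(-27)) = 2 - (0 + 27) = 2 - 1*27 = 2 - 27 = -25)
Q(G) = 1 (Q(G) = G/G = 1)
A(-30) - Q(M) = (-4 - 2*(-30)) - 1*1 = (-4 + 60) - 1 = 56 - 1 = 55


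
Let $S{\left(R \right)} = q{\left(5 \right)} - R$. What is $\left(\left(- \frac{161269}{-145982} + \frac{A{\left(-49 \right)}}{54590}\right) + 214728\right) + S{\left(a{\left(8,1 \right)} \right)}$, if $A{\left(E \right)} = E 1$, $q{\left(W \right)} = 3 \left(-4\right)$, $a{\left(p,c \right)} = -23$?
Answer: $\frac{427824420786353}{1992289345} \approx 2.1474 \cdot 10^{5}$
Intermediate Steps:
$q{\left(W \right)} = -12$
$S{\left(R \right)} = -12 - R$
$A{\left(E \right)} = E$
$\left(\left(- \frac{161269}{-145982} + \frac{A{\left(-49 \right)}}{54590}\right) + 214728\right) + S{\left(a{\left(8,1 \right)} \right)} = \left(\left(- \frac{161269}{-145982} - \frac{49}{54590}\right) + 214728\right) - -11 = \left(\left(\left(-161269\right) \left(- \frac{1}{145982}\right) - \frac{49}{54590}\right) + 214728\right) + \left(-12 + 23\right) = \left(\left(\frac{161269}{145982} - \frac{49}{54590}\right) + 214728\right) + 11 = \left(\frac{2199130398}{1992289345} + 214728\right) + 11 = \frac{427802505603558}{1992289345} + 11 = \frac{427824420786353}{1992289345}$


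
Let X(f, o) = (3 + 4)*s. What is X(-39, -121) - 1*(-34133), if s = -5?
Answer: 34098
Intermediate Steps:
X(f, o) = -35 (X(f, o) = (3 + 4)*(-5) = 7*(-5) = -35)
X(-39, -121) - 1*(-34133) = -35 - 1*(-34133) = -35 + 34133 = 34098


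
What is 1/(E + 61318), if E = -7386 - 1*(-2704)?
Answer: 1/56636 ≈ 1.7657e-5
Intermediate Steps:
E = -4682 (E = -7386 + 2704 = -4682)
1/(E + 61318) = 1/(-4682 + 61318) = 1/56636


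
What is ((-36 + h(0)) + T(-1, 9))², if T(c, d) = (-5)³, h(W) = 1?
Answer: 25600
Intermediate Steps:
T(c, d) = -125
((-36 + h(0)) + T(-1, 9))² = ((-36 + 1) - 125)² = (-35 - 125)² = (-160)² = 25600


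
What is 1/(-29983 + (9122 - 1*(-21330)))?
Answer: 1/469 ≈ 0.0021322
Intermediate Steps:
1/(-29983 + (9122 - 1*(-21330))) = 1/(-29983 + (9122 + 21330)) = 1/(-29983 + 30452) = 1/469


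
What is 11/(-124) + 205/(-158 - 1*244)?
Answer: -14921/24924 ≈ -0.59866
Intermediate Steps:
11/(-124) + 205/(-158 - 1*244) = 11*(-1/124) + 205/(-158 - 244) = -11/124 + 205/(-402) = -11/124 + 205*(-1/402) = -11/124 - 205/402 = -14921/24924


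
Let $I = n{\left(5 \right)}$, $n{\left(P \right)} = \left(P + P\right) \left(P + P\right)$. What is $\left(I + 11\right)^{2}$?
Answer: $12321$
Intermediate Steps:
$n{\left(P \right)} = 4 P^{2}$ ($n{\left(P \right)} = 2 P 2 P = 4 P^{2}$)
$I = 100$ ($I = 4 \cdot 5^{2} = 4 \cdot 25 = 100$)
$\left(I + 11\right)^{2} = \left(100 + 11\right)^{2} = 111^{2} = 12321$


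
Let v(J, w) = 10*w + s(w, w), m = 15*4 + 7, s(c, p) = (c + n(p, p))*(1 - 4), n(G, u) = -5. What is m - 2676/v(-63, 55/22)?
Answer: -997/65 ≈ -15.338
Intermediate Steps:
s(c, p) = 15 - 3*c (s(c, p) = (c - 5)*(1 - 4) = (-5 + c)*(-3) = 15 - 3*c)
m = 67 (m = 60 + 7 = 67)
v(J, w) = 15 + 7*w (v(J, w) = 10*w + (15 - 3*w) = 15 + 7*w)
m - 2676/v(-63, 55/22) = 67 - 2676/(15 + 7*(55/22)) = 67 - 2676/(15 + 7*(55*(1/22))) = 67 - 2676/(15 + 7*(5/2)) = 67 - 2676/(15 + 35/2) = 67 - 2676/65/2 = 67 - 2676*2/65 = 67 - 5352/65 = -997/65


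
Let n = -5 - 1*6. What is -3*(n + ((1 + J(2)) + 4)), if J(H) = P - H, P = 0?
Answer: 24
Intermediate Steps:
n = -11 (n = -5 - 6 = -11)
J(H) = -H (J(H) = 0 - H = -H)
-3*(n + ((1 + J(2)) + 4)) = -3*(-11 + ((1 - 1*2) + 4)) = -3*(-11 + ((1 - 2) + 4)) = -3*(-11 + (-1 + 4)) = -3*(-11 + 3) = -3*(-8) = 24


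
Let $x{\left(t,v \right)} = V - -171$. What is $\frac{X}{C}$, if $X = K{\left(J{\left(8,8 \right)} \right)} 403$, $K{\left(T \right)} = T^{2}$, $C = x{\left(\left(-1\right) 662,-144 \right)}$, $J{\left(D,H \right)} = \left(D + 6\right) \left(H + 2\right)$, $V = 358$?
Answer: $\frac{7898800}{529} \approx 14932.0$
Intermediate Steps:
$J{\left(D,H \right)} = \left(2 + H\right) \left(6 + D\right)$ ($J{\left(D,H \right)} = \left(6 + D\right) \left(2 + H\right) = \left(2 + H\right) \left(6 + D\right)$)
$x{\left(t,v \right)} = 529$ ($x{\left(t,v \right)} = 358 - -171 = 358 + 171 = 529$)
$C = 529$
$X = 7898800$ ($X = \left(12 + 2 \cdot 8 + 6 \cdot 8 + 8 \cdot 8\right)^{2} \cdot 403 = \left(12 + 16 + 48 + 64\right)^{2} \cdot 403 = 140^{2} \cdot 403 = 19600 \cdot 403 = 7898800$)
$\frac{X}{C} = \frac{7898800}{529}$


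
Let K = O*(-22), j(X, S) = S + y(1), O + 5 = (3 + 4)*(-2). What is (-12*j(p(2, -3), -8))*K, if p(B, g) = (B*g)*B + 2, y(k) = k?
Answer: 35112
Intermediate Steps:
O = -19 (O = -5 + (3 + 4)*(-2) = -5 + 7*(-2) = -5 - 14 = -19)
p(B, g) = 2 + g*B² (p(B, g) = g*B² + 2 = 2 + g*B²)
j(X, S) = 1 + S (j(X, S) = S + 1 = 1 + S)
K = 418 (K = -19*(-22) = 418)
(-12*j(p(2, -3), -8))*K = -12*(1 - 8)*418 = -12*(-7)*418 = 84*418 = 35112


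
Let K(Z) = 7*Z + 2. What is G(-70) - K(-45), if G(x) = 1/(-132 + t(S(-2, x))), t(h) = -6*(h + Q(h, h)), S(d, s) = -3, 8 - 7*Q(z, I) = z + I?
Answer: 39437/126 ≈ 312.99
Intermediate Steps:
Q(z, I) = 8/7 - I/7 - z/7 (Q(z, I) = 8/7 - (z + I)/7 = 8/7 - (I + z)/7 = 8/7 + (-I/7 - z/7) = 8/7 - I/7 - z/7)
t(h) = -48/7 - 30*h/7 (t(h) = -6*(h + (8/7 - h/7 - h/7)) = -6*(h + (8/7 - 2*h/7)) = -6*(8/7 + 5*h/7) = -48/7 - 30*h/7)
K(Z) = 2 + 7*Z
G(x) = -1/126 (G(x) = 1/(-132 + (-48/7 - 30/7*(-3))) = 1/(-132 + (-48/7 + 90/7)) = 1/(-132 + 6) = 1/(-126) = -1/126)
G(-70) - K(-45) = -1/126 - (2 + 7*(-45)) = -1/126 - (2 - 315) = -1/126 - 1*(-313) = -1/126 + 313 = 39437/126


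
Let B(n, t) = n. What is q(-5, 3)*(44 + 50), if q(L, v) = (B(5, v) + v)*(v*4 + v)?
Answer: 11280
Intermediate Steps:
q(L, v) = 5*v*(5 + v) (q(L, v) = (5 + v)*(v*4 + v) = (5 + v)*(4*v + v) = (5 + v)*(5*v) = 5*v*(5 + v))
q(-5, 3)*(44 + 50) = (5*3*(5 + 3))*(44 + 50) = (5*3*8)*94 = 120*94 = 11280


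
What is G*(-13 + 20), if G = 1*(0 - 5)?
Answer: -35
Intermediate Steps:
G = -5 (G = 1*(-5) = -5)
G*(-13 + 20) = -5*(-13 + 20) = -5*7 = -35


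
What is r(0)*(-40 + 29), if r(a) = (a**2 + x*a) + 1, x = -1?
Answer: -11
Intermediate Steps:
r(a) = 1 + a**2 - a (r(a) = (a**2 - a) + 1 = 1 + a**2 - a)
r(0)*(-40 + 29) = (1 + 0**2 - 1*0)*(-40 + 29) = (1 + 0 + 0)*(-11) = 1*(-11) = -11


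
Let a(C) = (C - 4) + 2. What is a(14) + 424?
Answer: 436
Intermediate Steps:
a(C) = -2 + C (a(C) = (-4 + C) + 2 = -2 + C)
a(14) + 424 = (-2 + 14) + 424 = 12 + 424 = 436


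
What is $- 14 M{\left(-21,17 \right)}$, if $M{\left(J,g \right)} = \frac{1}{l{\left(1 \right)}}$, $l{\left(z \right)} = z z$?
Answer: $-14$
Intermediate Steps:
$l{\left(z \right)} = z^{2}$
$M{\left(J,g \right)} = 1$ ($M{\left(J,g \right)} = \frac{1}{1^{2}} = 1^{-1} = 1$)
$- 14 M{\left(-21,17 \right)} = \left(-14\right) 1 = -14$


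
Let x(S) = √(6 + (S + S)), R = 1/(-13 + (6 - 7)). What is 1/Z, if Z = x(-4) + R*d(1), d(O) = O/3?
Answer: -42/3529 - 1764*I*√2/3529 ≈ -0.011901 - 0.70691*I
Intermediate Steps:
d(O) = O/3 (d(O) = O*(⅓) = O/3)
R = -1/14 (R = 1/(-13 - 1) = 1/(-14) = -1/14 ≈ -0.071429)
x(S) = √(6 + 2*S)
Z = -1/42 + I*√2 (Z = √(6 + 2*(-4)) - 1/42 = √(6 - 8) - 1/14*⅓ = √(-2) - 1/42 = I*√2 - 1/42 = -1/42 + I*√2 ≈ -0.02381 + 1.4142*I)
1/Z = 1/(-1/42 + I*√2)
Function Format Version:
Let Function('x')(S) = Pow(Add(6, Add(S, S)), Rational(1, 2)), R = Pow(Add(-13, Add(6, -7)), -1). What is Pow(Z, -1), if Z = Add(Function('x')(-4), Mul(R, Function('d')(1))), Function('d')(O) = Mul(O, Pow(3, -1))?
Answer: Add(Rational(-42, 3529), Mul(Rational(-1764, 3529), I, Pow(2, Rational(1, 2)))) ≈ Add(-0.011901, Mul(-0.70691, I))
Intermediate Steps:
Function('d')(O) = Mul(Rational(1, 3), O) (Function('d')(O) = Mul(O, Rational(1, 3)) = Mul(Rational(1, 3), O))
R = Rational(-1, 14) (R = Pow(Add(-13, -1), -1) = Pow(-14, -1) = Rational(-1, 14) ≈ -0.071429)
Function('x')(S) = Pow(Add(6, Mul(2, S)), Rational(1, 2))
Z = Add(Rational(-1, 42), Mul(I, Pow(2, Rational(1, 2)))) (Z = Add(Pow(Add(6, Mul(2, -4)), Rational(1, 2)), Mul(Rational(-1, 14), Mul(Rational(1, 3), 1))) = Add(Pow(Add(6, -8), Rational(1, 2)), Mul(Rational(-1, 14), Rational(1, 3))) = Add(Pow(-2, Rational(1, 2)), Rational(-1, 42)) = Add(Mul(I, Pow(2, Rational(1, 2))), Rational(-1, 42)) = Add(Rational(-1, 42), Mul(I, Pow(2, Rational(1, 2)))) ≈ Add(-0.023810, Mul(1.4142, I)))
Pow(Z, -1) = Pow(Add(Rational(-1, 42), Mul(I, Pow(2, Rational(1, 2)))), -1)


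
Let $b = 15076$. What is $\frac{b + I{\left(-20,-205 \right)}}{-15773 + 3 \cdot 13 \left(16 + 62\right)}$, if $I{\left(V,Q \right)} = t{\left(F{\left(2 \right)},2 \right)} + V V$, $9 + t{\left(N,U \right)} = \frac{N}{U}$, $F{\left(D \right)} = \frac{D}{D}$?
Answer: $- \frac{30935}{25462} \approx -1.2149$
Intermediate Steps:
$F{\left(D \right)} = 1$
$t{\left(N,U \right)} = -9 + \frac{N}{U}$
$I{\left(V,Q \right)} = - \frac{17}{2} + V^{2}$ ($I{\left(V,Q \right)} = \left(-9 + 1 \cdot \frac{1}{2}\right) + V V = \left(-9 + 1 \cdot \frac{1}{2}\right) + V^{2} = \left(-9 + \frac{1}{2}\right) + V^{2} = - \frac{17}{2} + V^{2}$)
$\frac{b + I{\left(-20,-205 \right)}}{-15773 + 3 \cdot 13 \left(16 + 62\right)} = \frac{15076 - \left(\frac{17}{2} - \left(-20\right)^{2}\right)}{-15773 + 3 \cdot 13 \left(16 + 62\right)} = \frac{15076 + \left(- \frac{17}{2} + 400\right)}{-15773 + 39 \cdot 78} = \frac{15076 + \frac{783}{2}}{-15773 + 3042} = \frac{30935}{2 \left(-12731\right)} = \frac{30935}{2} \left(- \frac{1}{12731}\right) = - \frac{30935}{25462}$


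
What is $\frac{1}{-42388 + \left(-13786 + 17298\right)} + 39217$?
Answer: $\frac{1524600091}{38876} \approx 39217.0$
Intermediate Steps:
$\frac{1}{-42388 + \left(-13786 + 17298\right)} + 39217 = \frac{1}{-42388 + 3512} + 39217 = \frac{1}{-38876} + 39217 = - \frac{1}{38876} + 39217 = \frac{1524600091}{38876}$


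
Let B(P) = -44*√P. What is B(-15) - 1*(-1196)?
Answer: 1196 - 44*I*√15 ≈ 1196.0 - 170.41*I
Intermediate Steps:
B(-15) - 1*(-1196) = -44*I*√15 - 1*(-1196) = -44*I*√15 + 1196 = 1196 - 44*I*√15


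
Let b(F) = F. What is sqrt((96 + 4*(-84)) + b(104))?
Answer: 2*I*sqrt(34) ≈ 11.662*I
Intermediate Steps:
sqrt((96 + 4*(-84)) + b(104)) = sqrt((96 + 4*(-84)) + 104) = sqrt((96 - 336) + 104) = sqrt(-240 + 104) = sqrt(-136) = 2*I*sqrt(34)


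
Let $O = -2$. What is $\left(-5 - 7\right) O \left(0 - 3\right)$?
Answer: $-72$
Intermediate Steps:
$\left(-5 - 7\right) O \left(0 - 3\right) = \left(-5 - 7\right) \left(- 2 \left(0 - 3\right)\right) = - 12 \left(\left(-2\right) \left(-3\right)\right) = \left(-12\right) 6 = -72$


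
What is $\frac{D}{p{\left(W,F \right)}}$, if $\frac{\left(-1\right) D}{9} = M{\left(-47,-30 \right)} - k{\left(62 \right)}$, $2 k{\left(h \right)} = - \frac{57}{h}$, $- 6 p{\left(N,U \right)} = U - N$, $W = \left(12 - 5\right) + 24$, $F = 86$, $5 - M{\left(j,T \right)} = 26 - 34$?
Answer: $\frac{45063}{3410} \approx 13.215$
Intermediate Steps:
$M{\left(j,T \right)} = 13$ ($M{\left(j,T \right)} = 5 - \left(26 - 34\right) = 5 - -8 = 5 + 8 = 13$)
$W = 31$ ($W = 7 + 24 = 31$)
$p{\left(N,U \right)} = - \frac{U}{6} + \frac{N}{6}$ ($p{\left(N,U \right)} = - \frac{U - N}{6} = - \frac{U}{6} + \frac{N}{6}$)
$k{\left(h \right)} = - \frac{57}{2 h}$ ($k{\left(h \right)} = \frac{\left(-57\right) \frac{1}{h}}{2} = - \frac{57}{2 h}$)
$D = - \frac{15021}{124}$ ($D = - 9 \left(13 - - \frac{57}{2 \cdot 62}\right) = - 9 \left(13 - \left(- \frac{57}{2}\right) \frac{1}{62}\right) = - 9 \left(13 - - \frac{57}{124}\right) = - 9 \left(13 + \frac{57}{124}\right) = \left(-9\right) \frac{1669}{124} = - \frac{15021}{124} \approx -121.14$)
$\frac{D}{p{\left(W,F \right)}} = - \frac{15021}{124 \left(\left(- \frac{1}{6}\right) 86 + \frac{1}{6} \cdot 31\right)} = - \frac{15021}{124 \left(- \frac{43}{3} + \frac{31}{6}\right)} = - \frac{15021}{124 \left(- \frac{55}{6}\right)} = \left(- \frac{15021}{124}\right) \left(- \frac{6}{55}\right) = \frac{45063}{3410}$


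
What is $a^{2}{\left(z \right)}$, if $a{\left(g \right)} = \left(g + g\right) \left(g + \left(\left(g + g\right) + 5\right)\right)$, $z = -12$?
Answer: $553536$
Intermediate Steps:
$a{\left(g \right)} = 2 g \left(5 + 3 g\right)$ ($a{\left(g \right)} = 2 g \left(g + \left(2 g + 5\right)\right) = 2 g \left(g + \left(5 + 2 g\right)\right) = 2 g \left(5 + 3 g\right)$)
$a^{2}{\left(z \right)} = \left(2 \left(-12\right) \left(5 + 3 \left(-12\right)\right)\right)^{2} = \left(2 \left(-12\right) \left(5 - 36\right)\right)^{2} = \left(2 \left(-12\right) \left(-31\right)\right)^{2} = 744^{2} = 553536$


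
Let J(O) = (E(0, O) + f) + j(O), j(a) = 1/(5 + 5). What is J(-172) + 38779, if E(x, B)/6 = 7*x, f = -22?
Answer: 387571/10 ≈ 38757.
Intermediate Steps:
j(a) = ⅒ (j(a) = 1/10 = ⅒)
E(x, B) = 42*x (E(x, B) = 6*(7*x) = 42*x)
J(O) = -219/10 (J(O) = (42*0 - 22) + ⅒ = (0 - 22) + ⅒ = -22 + ⅒ = -219/10)
J(-172) + 38779 = -219/10 + 38779 = 387571/10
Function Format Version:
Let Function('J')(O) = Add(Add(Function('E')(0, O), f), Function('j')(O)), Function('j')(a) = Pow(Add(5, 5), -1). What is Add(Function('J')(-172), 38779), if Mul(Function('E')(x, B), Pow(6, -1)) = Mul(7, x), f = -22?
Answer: Rational(387571, 10) ≈ 38757.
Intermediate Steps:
Function('j')(a) = Rational(1, 10) (Function('j')(a) = Pow(10, -1) = Rational(1, 10))
Function('E')(x, B) = Mul(42, x) (Function('E')(x, B) = Mul(6, Mul(7, x)) = Mul(42, x))
Function('J')(O) = Rational(-219, 10) (Function('J')(O) = Add(Add(Mul(42, 0), -22), Rational(1, 10)) = Add(Add(0, -22), Rational(1, 10)) = Add(-22, Rational(1, 10)) = Rational(-219, 10))
Add(Function('J')(-172), 38779) = Add(Rational(-219, 10), 38779) = Rational(387571, 10)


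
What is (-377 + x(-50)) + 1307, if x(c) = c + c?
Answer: 830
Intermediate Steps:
x(c) = 2*c
(-377 + x(-50)) + 1307 = (-377 + 2*(-50)) + 1307 = (-377 - 100) + 1307 = -477 + 1307 = 830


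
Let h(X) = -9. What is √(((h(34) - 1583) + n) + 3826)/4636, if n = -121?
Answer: √2113/4636 ≈ 0.0099153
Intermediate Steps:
√(((h(34) - 1583) + n) + 3826)/4636 = √(((-9 - 1583) - 121) + 3826)/4636 = √((-1592 - 121) + 3826)*(1/4636) = √(-1713 + 3826)*(1/4636) = √2113*(1/4636) = √2113/4636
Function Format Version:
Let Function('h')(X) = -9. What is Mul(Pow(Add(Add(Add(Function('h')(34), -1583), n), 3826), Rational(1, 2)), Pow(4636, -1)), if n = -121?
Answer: Mul(Rational(1, 4636), Pow(2113, Rational(1, 2))) ≈ 0.0099153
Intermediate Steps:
Mul(Pow(Add(Add(Add(Function('h')(34), -1583), n), 3826), Rational(1, 2)), Pow(4636, -1)) = Mul(Pow(Add(Add(Add(-9, -1583), -121), 3826), Rational(1, 2)), Pow(4636, -1)) = Mul(Pow(Add(Add(-1592, -121), 3826), Rational(1, 2)), Rational(1, 4636)) = Mul(Pow(Add(-1713, 3826), Rational(1, 2)), Rational(1, 4636)) = Mul(Pow(2113, Rational(1, 2)), Rational(1, 4636)) = Mul(Rational(1, 4636), Pow(2113, Rational(1, 2)))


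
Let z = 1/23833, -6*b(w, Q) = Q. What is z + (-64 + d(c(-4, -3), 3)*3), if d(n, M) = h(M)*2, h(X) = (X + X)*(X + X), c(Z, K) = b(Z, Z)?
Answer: 3622617/23833 ≈ 152.00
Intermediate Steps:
b(w, Q) = -Q/6
c(Z, K) = -Z/6
h(X) = 4*X² (h(X) = (2*X)*(2*X) = 4*X²)
d(n, M) = 8*M² (d(n, M) = (4*M²)*2 = 8*M²)
z = 1/23833 ≈ 4.1959e-5
z + (-64 + d(c(-4, -3), 3)*3) = 1/23833 + (-64 + (8*3²)*3) = 1/23833 + (-64 + (8*9)*3) = 1/23833 + (-64 + 72*3) = 1/23833 + (-64 + 216) = 1/23833 + 152 = 3622617/23833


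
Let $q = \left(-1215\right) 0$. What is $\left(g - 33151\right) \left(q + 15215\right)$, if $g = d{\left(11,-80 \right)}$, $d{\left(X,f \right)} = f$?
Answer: $-505609665$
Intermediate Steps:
$g = -80$
$q = 0$
$\left(g - 33151\right) \left(q + 15215\right) = \left(-80 - 33151\right) \left(0 + 15215\right) = \left(-33231\right) 15215 = -505609665$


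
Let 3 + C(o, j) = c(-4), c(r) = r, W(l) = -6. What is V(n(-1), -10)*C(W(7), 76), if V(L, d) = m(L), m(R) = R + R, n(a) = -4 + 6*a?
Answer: 140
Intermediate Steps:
m(R) = 2*R
V(L, d) = 2*L
C(o, j) = -7 (C(o, j) = -3 - 4 = -7)
V(n(-1), -10)*C(W(7), 76) = (2*(-4 + 6*(-1)))*(-7) = (2*(-4 - 6))*(-7) = (2*(-10))*(-7) = -20*(-7) = 140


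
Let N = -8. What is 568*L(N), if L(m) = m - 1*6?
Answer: -7952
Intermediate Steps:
L(m) = -6 + m (L(m) = m - 6 = -6 + m)
568*L(N) = 568*(-6 - 8) = 568*(-14) = -7952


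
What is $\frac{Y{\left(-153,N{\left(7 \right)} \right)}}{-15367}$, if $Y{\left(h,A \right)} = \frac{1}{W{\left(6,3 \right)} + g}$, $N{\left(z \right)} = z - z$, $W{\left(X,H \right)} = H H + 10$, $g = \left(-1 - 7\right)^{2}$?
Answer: $- \frac{1}{1275461} \approx -7.8403 \cdot 10^{-7}$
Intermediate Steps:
$g = 64$ ($g = \left(-8\right)^{2} = 64$)
$W{\left(X,H \right)} = 10 + H^{2}$ ($W{\left(X,H \right)} = H^{2} + 10 = 10 + H^{2}$)
$N{\left(z \right)} = 0$
$Y{\left(h,A \right)} = \frac{1}{83}$ ($Y{\left(h,A \right)} = \frac{1}{\left(10 + 3^{2}\right) + 64} = \frac{1}{\left(10 + 9\right) + 64} = \frac{1}{19 + 64} = \frac{1}{83}$)
$\frac{Y{\left(-153,N{\left(7 \right)} \right)}}{-15367} = \frac{1}{83 \left(-15367\right)} = \frac{1}{83} \left(- \frac{1}{15367}\right) = - \frac{1}{1275461}$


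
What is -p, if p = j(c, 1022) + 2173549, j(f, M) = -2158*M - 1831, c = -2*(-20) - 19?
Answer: 33758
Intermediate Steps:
c = 21 (c = 40 - 19 = 21)
j(f, M) = -1831 - 2158*M
p = -33758 (p = (-1831 - 2158*1022) + 2173549 = (-1831 - 2205476) + 2173549 = -2207307 + 2173549 = -33758)
-p = -1*(-33758) = 33758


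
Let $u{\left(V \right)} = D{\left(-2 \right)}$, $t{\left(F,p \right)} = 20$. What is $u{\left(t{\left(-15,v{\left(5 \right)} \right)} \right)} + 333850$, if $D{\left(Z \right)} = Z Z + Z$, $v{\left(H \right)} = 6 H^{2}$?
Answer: $333852$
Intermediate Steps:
$D{\left(Z \right)} = Z + Z^{2}$ ($D{\left(Z \right)} = Z^{2} + Z = Z + Z^{2}$)
$u{\left(V \right)} = 2$ ($u{\left(V \right)} = - 2 \left(1 - 2\right) = \left(-2\right) \left(-1\right) = 2$)
$u{\left(t{\left(-15,v{\left(5 \right)} \right)} \right)} + 333850 = 2 + 333850 = 333852$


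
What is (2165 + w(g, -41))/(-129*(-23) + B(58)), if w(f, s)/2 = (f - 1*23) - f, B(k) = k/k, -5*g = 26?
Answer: 2119/2968 ≈ 0.71395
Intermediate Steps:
g = -26/5 (g = -1/5*26 = -26/5 ≈ -5.2000)
B(k) = 1
w(f, s) = -46 (w(f, s) = 2*((f - 1*23) - f) = 2*((f - 23) - f) = 2*((-23 + f) - f) = 2*(-23) = -46)
(2165 + w(g, -41))/(-129*(-23) + B(58)) = (2165 - 46)/(-129*(-23) + 1) = 2119/(2967 + 1) = 2119/2968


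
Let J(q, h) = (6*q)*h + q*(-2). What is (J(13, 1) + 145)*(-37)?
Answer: -7289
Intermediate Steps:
J(q, h) = -2*q + 6*h*q (J(q, h) = 6*h*q - 2*q = -2*q + 6*h*q)
(J(13, 1) + 145)*(-37) = (2*13*(-1 + 3*1) + 145)*(-37) = (2*13*(-1 + 3) + 145)*(-37) = (2*13*2 + 145)*(-37) = (52 + 145)*(-37) = 197*(-37) = -7289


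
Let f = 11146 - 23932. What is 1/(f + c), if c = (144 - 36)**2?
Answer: -1/1122 ≈ -0.00089127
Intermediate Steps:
f = -12786
c = 11664 (c = 108**2 = 11664)
1/(f + c) = 1/(-12786 + 11664) = 1/(-1122) = -1/1122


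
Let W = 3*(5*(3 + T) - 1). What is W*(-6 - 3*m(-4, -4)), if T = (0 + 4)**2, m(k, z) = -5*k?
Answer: -18612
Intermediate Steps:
T = 16 (T = 4**2 = 16)
W = 282 (W = 3*(5*(3 + 16) - 1) = 3*(5*19 - 1) = 3*(95 - 1) = 3*94 = 282)
W*(-6 - 3*m(-4, -4)) = 282*(-6 - (-15)*(-4)) = 282*(-6 - 3*20) = 282*(-6 - 60) = 282*(-66) = -18612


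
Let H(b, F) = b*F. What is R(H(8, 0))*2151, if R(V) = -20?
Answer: -43020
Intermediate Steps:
H(b, F) = F*b
R(H(8, 0))*2151 = -20*2151 = -43020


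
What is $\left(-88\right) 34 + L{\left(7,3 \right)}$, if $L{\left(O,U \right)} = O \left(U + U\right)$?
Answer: $-2950$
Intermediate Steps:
$L{\left(O,U \right)} = 2 O U$ ($L{\left(O,U \right)} = O 2 U = 2 O U$)
$\left(-88\right) 34 + L{\left(7,3 \right)} = \left(-88\right) 34 + 2 \cdot 7 \cdot 3 = -2992 + 42 = -2950$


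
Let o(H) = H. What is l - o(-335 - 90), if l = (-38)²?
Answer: 1869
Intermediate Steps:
l = 1444
l - o(-335 - 90) = 1444 - (-335 - 90) = 1444 - 1*(-425) = 1444 + 425 = 1869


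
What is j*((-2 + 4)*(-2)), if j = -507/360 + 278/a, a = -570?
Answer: 1441/190 ≈ 7.5842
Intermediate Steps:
j = -1441/760 (j = -507/360 + 278/(-570) = -507*1/360 + 278*(-1/570) = -169/120 - 139/285 = -1441/760 ≈ -1.8961)
j*((-2 + 4)*(-2)) = -1441*(-2 + 4)*(-2)/760 = -1441*(-2)/380 = -1441/760*(-4) = 1441/190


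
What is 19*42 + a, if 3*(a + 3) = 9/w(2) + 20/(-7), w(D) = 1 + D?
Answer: 16696/21 ≈ 795.05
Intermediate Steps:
a = -62/21 (a = -3 + (9/(1 + 2) + 20/(-7))/3 = -3 + (9/3 + 20*(-⅐))/3 = -3 + (9*(⅓) - 20/7)/3 = -3 + (3 - 20/7)/3 = -3 + (⅓)*(⅐) = -3 + 1/21 = -62/21 ≈ -2.9524)
19*42 + a = 19*42 - 62/21 = 798 - 62/21 = 16696/21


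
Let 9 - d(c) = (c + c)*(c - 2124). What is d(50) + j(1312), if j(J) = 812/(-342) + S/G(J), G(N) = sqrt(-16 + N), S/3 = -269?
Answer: 141850799/684 ≈ 2.0738e+5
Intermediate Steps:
S = -807 (S = 3*(-269) = -807)
d(c) = 9 - 2*c*(-2124 + c) (d(c) = 9 - (c + c)*(c - 2124) = 9 - 2*c*(-2124 + c))
j(J) = -406/171 - 807/sqrt(-16 + J) (j(J) = 812/(-342) - 807/sqrt(-16 + J) = 812*(-1/342) - 807/sqrt(-16 + J) = -406/171 - 807/sqrt(-16 + J))
d(50) + j(1312) = (9 - 2*50**2 + 4248*50) + (-406/171 - 807/sqrt(-16 + 1312)) = (9 - 2*2500 + 212400) + (-406/171 - 807/sqrt(1296)) = (9 - 5000 + 212400) + (-406/171 - 807*1/36) = 207409 + (-406/171 - 269/12) = 207409 - 16957/684 = 141850799/684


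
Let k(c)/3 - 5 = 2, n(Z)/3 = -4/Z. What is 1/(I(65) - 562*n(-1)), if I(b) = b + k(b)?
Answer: -1/6658 ≈ -0.00015020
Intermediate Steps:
n(Z) = -12/Z (n(Z) = 3*(-4/Z) = -12/Z)
k(c) = 21 (k(c) = 15 + 3*2 = 15 + 6 = 21)
I(b) = 21 + b (I(b) = b + 21 = 21 + b)
1/(I(65) - 562*n(-1)) = 1/((21 + 65) - (-6744)/(-1)) = 1/(86 - (-6744)*(-1)) = 1/(86 - 562*12) = 1/(86 - 6744) = 1/(-6658) = -1/6658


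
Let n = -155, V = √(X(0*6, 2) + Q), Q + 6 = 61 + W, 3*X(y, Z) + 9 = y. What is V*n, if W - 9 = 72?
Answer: -155*√133 ≈ -1787.5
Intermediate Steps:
X(y, Z) = -3 + y/3
W = 81 (W = 9 + 72 = 81)
Q = 136 (Q = -6 + (61 + 81) = -6 + 142 = 136)
V = √133 (V = √((-3 + (0*6)/3) + 136) = √((-3 + (⅓)*0) + 136) = √((-3 + 0) + 136) = √(-3 + 136) = √133 ≈ 11.533)
V*n = √133*(-155) = -155*√133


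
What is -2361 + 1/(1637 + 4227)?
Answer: -13844903/5864 ≈ -2361.0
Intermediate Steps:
-2361 + 1/(1637 + 4227) = -2361 + 1/5864 = -13844903/5864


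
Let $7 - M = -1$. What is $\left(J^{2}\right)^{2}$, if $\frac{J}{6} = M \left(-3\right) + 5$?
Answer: $168896016$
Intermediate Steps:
$M = 8$ ($M = 7 - -1 = 7 + 1 = 8$)
$J = -114$ ($J = 6 \left(8 \left(-3\right) + 5\right) = 6 \left(-24 + 5\right) = 6 \left(-19\right) = -114$)
$\left(J^{2}\right)^{2} = \left(\left(-114\right)^{2}\right)^{2} = 12996^{2} = 168896016$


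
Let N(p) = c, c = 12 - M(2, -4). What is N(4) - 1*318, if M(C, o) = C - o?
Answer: -312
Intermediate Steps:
c = 6 (c = 12 - (2 - 1*(-4)) = 12 - (2 + 4) = 12 - 1*6 = 12 - 6 = 6)
N(p) = 6
N(4) - 1*318 = 6 - 1*318 = 6 - 318 = -312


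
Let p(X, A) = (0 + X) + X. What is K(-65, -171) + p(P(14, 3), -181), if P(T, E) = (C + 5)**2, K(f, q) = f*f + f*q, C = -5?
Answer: 15340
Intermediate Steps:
K(f, q) = f**2 + f*q
P(T, E) = 0 (P(T, E) = (-5 + 5)**2 = 0**2 = 0)
p(X, A) = 2*X (p(X, A) = X + X = 2*X)
K(-65, -171) + p(P(14, 3), -181) = -65*(-65 - 171) + 2*0 = -65*(-236) + 0 = 15340 + 0 = 15340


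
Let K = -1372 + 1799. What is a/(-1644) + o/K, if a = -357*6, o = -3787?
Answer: -126457/16714 ≈ -7.5659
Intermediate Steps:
K = 427
a = -2142
a/(-1644) + o/K = -2142/(-1644) - 3787/427 = -2142*(-1/1644) - 3787*1/427 = 357/274 - 541/61 = -126457/16714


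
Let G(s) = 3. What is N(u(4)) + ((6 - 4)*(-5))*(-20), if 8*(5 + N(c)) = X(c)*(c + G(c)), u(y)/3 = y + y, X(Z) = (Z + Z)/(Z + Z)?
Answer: 1587/8 ≈ 198.38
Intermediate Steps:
X(Z) = 1 (X(Z) = (2*Z)/((2*Z)) = (2*Z)*(1/(2*Z)) = 1)
u(y) = 6*y (u(y) = 3*(y + y) = 3*(2*y) = 6*y)
N(c) = -37/8 + c/8 (N(c) = -5 + (1*(c + 3))/8 = -5 + (1*(3 + c))/8 = -5 + (3 + c)/8 = -5 + (3/8 + c/8) = -37/8 + c/8)
N(u(4)) + ((6 - 4)*(-5))*(-20) = (-37/8 + (6*4)/8) + ((6 - 4)*(-5))*(-20) = (-37/8 + (1/8)*24) + (2*(-5))*(-20) = (-37/8 + 3) - 10*(-20) = -13/8 + 200 = 1587/8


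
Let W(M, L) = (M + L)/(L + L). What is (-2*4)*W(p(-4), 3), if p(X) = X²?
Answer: -76/3 ≈ -25.333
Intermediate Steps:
W(M, L) = (L + M)/(2*L) (W(M, L) = (L + M)/((2*L)) = (L + M)*(1/(2*L)) = (L + M)/(2*L))
(-2*4)*W(p(-4), 3) = (-2*4)*((½)*(3 + (-4)²)/3) = -4*(3 + 16)/3 = -4*19/3 = -8*19/6 = -76/3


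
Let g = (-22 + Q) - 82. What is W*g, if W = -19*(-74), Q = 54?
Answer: -70300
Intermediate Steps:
W = 1406
g = -50 (g = (-22 + 54) - 82 = 32 - 82 = -50)
W*g = 1406*(-50) = -70300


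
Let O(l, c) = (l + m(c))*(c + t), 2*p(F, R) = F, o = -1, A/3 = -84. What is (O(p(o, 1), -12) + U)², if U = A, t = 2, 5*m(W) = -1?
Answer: 60025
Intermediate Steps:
A = -252 (A = 3*(-84) = -252)
m(W) = -⅕ (m(W) = (⅕)*(-1) = -⅕)
U = -252
p(F, R) = F/2
O(l, c) = (2 + c)*(-⅕ + l) (O(l, c) = (l - ⅕)*(c + 2) = (-⅕ + l)*(2 + c) = (2 + c)*(-⅕ + l))
(O(p(o, 1), -12) + U)² = ((-⅖ + 2*((½)*(-1)) - ⅕*(-12) - 6*(-1)) - 252)² = ((-⅖ + 2*(-½) + 12/5 - 12*(-½)) - 252)² = ((-⅖ - 1 + 12/5 + 6) - 252)² = (7 - 252)² = (-245)² = 60025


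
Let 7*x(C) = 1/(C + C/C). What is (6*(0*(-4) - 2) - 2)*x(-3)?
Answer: 1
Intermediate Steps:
x(C) = 1/(7*(1 + C)) (x(C) = 1/(7*(C + C/C)) = 1/(7*(C + 1)) = 1/(7*(1 + C)))
(6*(0*(-4) - 2) - 2)*x(-3) = (6*(0*(-4) - 2) - 2)*(1/(7*(1 - 3))) = (6*(0 - 2) - 2)*((1/7)/(-2)) = (6*(-2) - 2)*((1/7)*(-1/2)) = (-12 - 2)*(-1/14) = -14*(-1/14) = 1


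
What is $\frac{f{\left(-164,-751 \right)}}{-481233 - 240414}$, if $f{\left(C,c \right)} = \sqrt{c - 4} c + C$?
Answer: $\frac{164}{721647} + \frac{751 i \sqrt{755}}{721647} \approx 0.00022726 + 0.028595 i$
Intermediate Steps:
$f{\left(C,c \right)} = C + c \sqrt{-4 + c}$ ($f{\left(C,c \right)} = \sqrt{-4 + c} c + C = c \sqrt{-4 + c} + C = C + c \sqrt{-4 + c}$)
$\frac{f{\left(-164,-751 \right)}}{-481233 - 240414} = \frac{-164 - 751 \sqrt{-4 - 751}}{-481233 - 240414} = \frac{-164 - 751 \sqrt{-755}}{-481233 - 240414} = \frac{-164 - 751 i \sqrt{755}}{-721647} = \left(-164 - 751 i \sqrt{755}\right) \left(- \frac{1}{721647}\right) = \frac{164}{721647} + \frac{751 i \sqrt{755}}{721647}$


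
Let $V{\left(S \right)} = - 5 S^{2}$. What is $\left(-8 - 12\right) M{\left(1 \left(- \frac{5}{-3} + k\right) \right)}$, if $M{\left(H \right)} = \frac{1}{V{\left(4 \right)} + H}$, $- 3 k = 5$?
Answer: $\frac{1}{4} \approx 0.25$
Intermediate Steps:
$k = - \frac{5}{3}$ ($k = \left(- \frac{1}{3}\right) 5 = - \frac{5}{3} \approx -1.6667$)
$M{\left(H \right)} = \frac{1}{-80 + H}$ ($M{\left(H \right)} = \frac{1}{- 5 \cdot 4^{2} + H} = \frac{1}{\left(-5\right) 16 + H} = \frac{1}{-80 + H}$)
$\left(-8 - 12\right) M{\left(1 \left(- \frac{5}{-3} + k\right) \right)} = \frac{-8 - 12}{-80 + 1 \left(- \frac{5}{-3} - \frac{5}{3}\right)} = - \frac{20}{-80 + 1 \left(\left(-5\right) \left(- \frac{1}{3}\right) - \frac{5}{3}\right)} = - \frac{20}{-80 + 1 \left(\frac{5}{3} - \frac{5}{3}\right)} = - \frac{20}{-80 + 1 \cdot 0} = - \frac{20}{-80 + 0} = - \frac{20}{-80} = \left(-20\right) \left(- \frac{1}{80}\right) = \frac{1}{4}$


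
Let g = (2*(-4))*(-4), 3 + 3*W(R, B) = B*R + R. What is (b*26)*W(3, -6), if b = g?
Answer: -4992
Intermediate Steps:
W(R, B) = -1 + R/3 + B*R/3 (W(R, B) = -1 + (B*R + R)/3 = -1 + (R + B*R)/3 = -1 + (R/3 + B*R/3) = -1 + R/3 + B*R/3)
g = 32 (g = -8*(-4) = 32)
b = 32
(b*26)*W(3, -6) = (32*26)*(-1 + (1/3)*3 + (1/3)*(-6)*3) = 832*(-1 + 1 - 6) = 832*(-6) = -4992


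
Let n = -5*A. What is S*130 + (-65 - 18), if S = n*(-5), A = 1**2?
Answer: 3167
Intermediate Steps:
A = 1
n = -5 (n = -5*1 = -5)
S = 25 (S = -5*(-5) = 25)
S*130 + (-65 - 18) = 25*130 + (-65 - 18) = 3250 - 83 = 3167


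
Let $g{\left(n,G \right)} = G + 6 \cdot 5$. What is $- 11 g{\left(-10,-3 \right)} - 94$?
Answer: $-391$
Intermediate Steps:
$g{\left(n,G \right)} = 30 + G$ ($g{\left(n,G \right)} = G + 30 = 30 + G$)
$- 11 g{\left(-10,-3 \right)} - 94 = - 11 \left(30 - 3\right) - 94 = \left(-11\right) 27 - 94 = -297 - 94 = -391$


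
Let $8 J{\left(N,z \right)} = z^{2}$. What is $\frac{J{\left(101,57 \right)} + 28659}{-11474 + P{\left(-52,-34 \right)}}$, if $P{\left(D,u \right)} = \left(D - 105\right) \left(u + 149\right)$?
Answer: $- \frac{77507}{78744} \approx -0.98429$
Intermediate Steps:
$P{\left(D,u \right)} = \left(-105 + D\right) \left(149 + u\right)$ ($P{\left(D,u \right)} = \left(D - 105\right) \left(149 + u\right) = \left(-105 + D\right) \left(149 + u\right)$)
$J{\left(N,z \right)} = \frac{z^{2}}{8}$
$\frac{J{\left(101,57 \right)} + 28659}{-11474 + P{\left(-52,-34 \right)}} = \frac{\frac{57^{2}}{8} + 28659}{-11474 - 18055} = \frac{\frac{1}{8} \cdot 3249 + 28659}{-11474 + \left(-15645 + 3570 - 7748 + 1768\right)} = \frac{\frac{3249}{8} + 28659}{-11474 - 18055} = \frac{232521}{8 \left(-29529\right)} = \frac{232521}{8} \left(- \frac{1}{29529}\right) = - \frac{77507}{78744}$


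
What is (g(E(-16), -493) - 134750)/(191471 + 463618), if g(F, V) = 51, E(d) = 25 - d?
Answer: -134699/655089 ≈ -0.20562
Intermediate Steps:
(g(E(-16), -493) - 134750)/(191471 + 463618) = (51 - 134750)/(191471 + 463618) = -134699/655089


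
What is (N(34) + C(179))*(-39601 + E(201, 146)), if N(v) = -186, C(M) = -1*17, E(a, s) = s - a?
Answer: 8050168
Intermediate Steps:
C(M) = -17
(N(34) + C(179))*(-39601 + E(201, 146)) = (-186 - 17)*(-39601 + (146 - 1*201)) = -203*(-39601 + (146 - 201)) = -203*(-39601 - 55) = -203*(-39656) = 8050168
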